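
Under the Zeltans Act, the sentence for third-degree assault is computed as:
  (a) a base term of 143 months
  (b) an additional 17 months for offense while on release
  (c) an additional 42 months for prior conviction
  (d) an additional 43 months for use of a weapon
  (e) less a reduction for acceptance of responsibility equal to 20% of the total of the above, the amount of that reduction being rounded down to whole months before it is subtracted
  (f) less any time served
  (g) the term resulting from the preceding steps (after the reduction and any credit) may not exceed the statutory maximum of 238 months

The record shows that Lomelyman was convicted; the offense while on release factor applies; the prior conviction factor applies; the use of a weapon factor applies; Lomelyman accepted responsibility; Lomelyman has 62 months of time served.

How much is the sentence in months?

134 months

Offense while on release enhancement: +17 months
Prior conviction enhancement: +42 months
Use of a weapon enhancement: +43 months
Adjusted term: 143 months + 17 months + 42 months + 43 months = 245 months
Acceptance of responsibility reduction: 20% of 245 months = 49 months (rounded down)
After reduction: 245 − 49 = 196 months
Less time served: 196 months − 62 months = 134 months
Cap at 238 months: 134 months is within the cap, no reduction.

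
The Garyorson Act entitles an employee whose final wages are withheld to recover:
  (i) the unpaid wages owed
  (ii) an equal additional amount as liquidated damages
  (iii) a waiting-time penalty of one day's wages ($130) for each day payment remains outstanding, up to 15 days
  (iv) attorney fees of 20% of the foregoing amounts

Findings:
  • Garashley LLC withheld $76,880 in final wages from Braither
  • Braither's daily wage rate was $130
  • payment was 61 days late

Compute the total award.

Liquidated damages (equal amount): $76,880
Penalty days: min(61, 15) = 15
Waiting-time penalty: 15 × $130 = $1,950
Subtotal: $76,880 + $76,880 + $1,950 = $155,710
Attorney fees: 20% of $155,710 = $31,142
Total award: $155,710 + $31,142 = $186,852

Total award: $186,852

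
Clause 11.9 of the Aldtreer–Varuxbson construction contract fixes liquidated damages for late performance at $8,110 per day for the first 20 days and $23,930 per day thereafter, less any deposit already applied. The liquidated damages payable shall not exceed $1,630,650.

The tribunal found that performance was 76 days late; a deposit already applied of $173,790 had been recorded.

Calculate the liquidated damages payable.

First 20 days: 20 × $8,110 = $162,200
Remaining days: (76 − 20) × $23,930 = $1,340,080
Accrued per-day damages: $162,200 + $1,340,080 = $1,502,280
Less deposit already applied: $1,502,280 − $173,790 = $1,328,490
Cap at $1,630,650: $1,328,490 is within the cap, no reduction.

$1,328,490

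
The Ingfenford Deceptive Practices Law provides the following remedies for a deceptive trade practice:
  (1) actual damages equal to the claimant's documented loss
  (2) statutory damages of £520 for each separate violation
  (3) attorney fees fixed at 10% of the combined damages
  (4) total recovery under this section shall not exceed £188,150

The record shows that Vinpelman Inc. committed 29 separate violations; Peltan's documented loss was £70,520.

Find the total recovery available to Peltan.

Statutory damages: 29 × £520 = £15,080
Combined damages: £70,520 + £15,080 = £85,600
Attorney fees: 10% of £85,600 = £8,560
Total before cap: £85,600 + £8,560 = £94,160
Cap at £188,150: £94,160 is within the cap, no reduction.

£94,160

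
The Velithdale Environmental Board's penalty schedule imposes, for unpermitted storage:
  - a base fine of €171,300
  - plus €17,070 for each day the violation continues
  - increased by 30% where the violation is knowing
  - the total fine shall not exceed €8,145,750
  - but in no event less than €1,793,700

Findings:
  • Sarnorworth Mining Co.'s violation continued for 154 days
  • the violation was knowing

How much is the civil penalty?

Civil penalty: €3,640,104

Per-day component: 154 × €17,070 = €2,628,780
Base plus per-day: €171,300 + €2,628,780 = €2,800,080
Enhancement: 30% of €2,800,080 = €840,024
Enhanced fine: €2,800,080 + €840,024 = €3,640,104
Cap at €8,145,750: €3,640,104 is within the cap, no reduction.
Minimum €1,793,700: €3,640,104 meets the minimum, no increase.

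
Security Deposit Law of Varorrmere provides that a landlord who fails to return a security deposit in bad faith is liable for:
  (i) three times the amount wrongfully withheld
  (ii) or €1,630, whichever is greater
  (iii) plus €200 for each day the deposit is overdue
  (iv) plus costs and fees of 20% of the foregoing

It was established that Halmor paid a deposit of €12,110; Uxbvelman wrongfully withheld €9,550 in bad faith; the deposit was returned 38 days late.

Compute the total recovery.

Trebled: 3 × €9,550 = €28,650
Minimum €1,630: €28,650 meets the minimum, no increase.
Late-return penalty: 38 × €200 = €7,600
Damages plus late penalty: €28,650 + €7,600 = €36,250
Costs and fees: 20% of €36,250 = €7,250
Total recovery: €36,250 + €7,250 = €43,500

€43,500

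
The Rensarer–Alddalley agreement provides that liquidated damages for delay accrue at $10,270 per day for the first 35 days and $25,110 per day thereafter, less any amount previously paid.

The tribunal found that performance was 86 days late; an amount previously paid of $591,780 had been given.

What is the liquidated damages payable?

$1,048,280

First 35 days: 35 × $10,270 = $359,450
Remaining days: (86 − 35) × $25,110 = $1,280,610
Accrued per-day damages: $359,450 + $1,280,610 = $1,640,060
Less amount previously paid: $1,640,060 − $591,780 = $1,048,280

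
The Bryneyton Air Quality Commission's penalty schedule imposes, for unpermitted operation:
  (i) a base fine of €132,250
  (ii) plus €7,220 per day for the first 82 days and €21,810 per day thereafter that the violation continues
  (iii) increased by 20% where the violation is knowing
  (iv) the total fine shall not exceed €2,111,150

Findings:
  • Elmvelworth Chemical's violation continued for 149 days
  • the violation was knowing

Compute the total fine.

€2,111,150

First 82 days: 82 × €7,220 = €592,040
Remaining days: (149 − 82) × €21,810 = €1,461,270
Per-day component: €592,040 + €1,461,270 = €2,053,310
Base plus per-day: €132,250 + €2,053,310 = €2,185,560
Enhancement: 20% of €2,185,560 = €437,112
Enhanced fine: €2,185,560 + €437,112 = €2,622,672
Cap at €2,111,150: €2,622,672 exceeds the cap → €2,111,150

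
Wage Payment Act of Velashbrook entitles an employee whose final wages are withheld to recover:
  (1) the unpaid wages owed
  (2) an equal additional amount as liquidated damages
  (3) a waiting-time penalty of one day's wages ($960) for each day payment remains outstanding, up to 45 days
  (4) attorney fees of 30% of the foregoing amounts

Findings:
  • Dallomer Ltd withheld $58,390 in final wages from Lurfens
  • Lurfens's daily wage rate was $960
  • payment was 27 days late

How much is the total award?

Total award: $185,510

Liquidated damages (equal amount): $58,390
Penalty days: min(27, 45) = 27
Waiting-time penalty: 27 × $960 = $25,920
Subtotal: $58,390 + $58,390 + $25,920 = $142,700
Attorney fees: 30% of $142,700 = $42,810
Total award: $142,700 + $42,810 = $185,510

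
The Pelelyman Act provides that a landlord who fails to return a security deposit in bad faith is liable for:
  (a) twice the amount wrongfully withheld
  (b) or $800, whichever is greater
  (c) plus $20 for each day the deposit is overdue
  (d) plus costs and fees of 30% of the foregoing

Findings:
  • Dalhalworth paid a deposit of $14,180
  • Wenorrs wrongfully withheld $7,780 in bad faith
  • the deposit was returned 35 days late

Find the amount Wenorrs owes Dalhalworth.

$21,138

Doubled: 2 × $7,780 = $15,560
Minimum $800: $15,560 meets the minimum, no increase.
Late-return penalty: 35 × $20 = $700
Damages plus late penalty: $15,560 + $700 = $16,260
Costs and fees: 30% of $16,260 = $4,878
Total recovery: $16,260 + $4,878 = $21,138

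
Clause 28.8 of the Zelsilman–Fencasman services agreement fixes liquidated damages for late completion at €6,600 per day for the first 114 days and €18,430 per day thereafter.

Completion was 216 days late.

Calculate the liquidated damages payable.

First 114 days: 114 × €6,600 = €752,400
Remaining days: (216 − 114) × €18,430 = €1,879,860
Accrued per-day damages: €752,400 + €1,879,860 = €2,632,260

Liquidated damages: €2,632,260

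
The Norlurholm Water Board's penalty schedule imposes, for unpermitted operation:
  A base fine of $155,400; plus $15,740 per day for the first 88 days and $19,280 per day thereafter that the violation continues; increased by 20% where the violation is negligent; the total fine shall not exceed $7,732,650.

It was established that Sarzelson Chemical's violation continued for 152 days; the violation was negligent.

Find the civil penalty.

First 88 days: 88 × $15,740 = $1,385,120
Remaining days: (152 − 88) × $19,280 = $1,233,920
Per-day component: $1,385,120 + $1,233,920 = $2,619,040
Base plus per-day: $155,400 + $2,619,040 = $2,774,440
Enhancement: 20% of $2,774,440 = $554,888
Enhanced fine: $2,774,440 + $554,888 = $3,329,328
Cap at $7,732,650: $3,329,328 is within the cap, no reduction.

$3,329,328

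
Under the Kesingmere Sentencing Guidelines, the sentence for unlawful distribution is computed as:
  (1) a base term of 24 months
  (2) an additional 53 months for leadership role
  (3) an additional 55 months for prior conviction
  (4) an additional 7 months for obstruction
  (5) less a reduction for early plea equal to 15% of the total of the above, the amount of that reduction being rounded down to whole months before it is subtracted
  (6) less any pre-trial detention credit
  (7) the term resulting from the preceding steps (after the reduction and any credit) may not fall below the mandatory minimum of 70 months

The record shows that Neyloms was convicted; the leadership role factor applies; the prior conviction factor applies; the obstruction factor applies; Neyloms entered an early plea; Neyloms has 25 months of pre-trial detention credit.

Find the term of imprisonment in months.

94 months

Leadership role enhancement: +53 months
Prior conviction enhancement: +55 months
Obstruction enhancement: +7 months
Adjusted term: 24 months + 53 months + 55 months + 7 months = 139 months
Early plea reduction: 15% of 139 months = 20 months (rounded down)
After reduction: 139 − 20 = 119 months
Less pre-trial detention credit: 119 months − 25 months = 94 months
Minimum 70 months: 94 months meets the minimum, no increase.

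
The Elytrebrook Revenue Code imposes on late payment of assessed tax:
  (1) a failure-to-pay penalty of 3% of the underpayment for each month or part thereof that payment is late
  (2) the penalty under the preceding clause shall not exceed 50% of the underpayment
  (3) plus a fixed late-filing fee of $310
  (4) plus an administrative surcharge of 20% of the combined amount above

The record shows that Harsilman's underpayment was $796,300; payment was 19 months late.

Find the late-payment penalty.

Accrued rate: 3% × 19 = 57%, capped at 50% → 50%
Failure-to-pay penalty: 50% of $796,300 = $398,150
Penalty before surcharge: $398,150 + $310 = $398,460
Administrative surcharge: 20% of $398,460 = $79,692
Total penalty: $398,460 + $79,692 = $478,152

$478,152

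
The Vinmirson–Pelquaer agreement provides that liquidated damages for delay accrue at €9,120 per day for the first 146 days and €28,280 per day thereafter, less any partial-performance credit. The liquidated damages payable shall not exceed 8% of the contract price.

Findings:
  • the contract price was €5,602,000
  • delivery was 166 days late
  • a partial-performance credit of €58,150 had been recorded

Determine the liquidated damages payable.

€448,160

First 146 days: 146 × €9,120 = €1,331,520
Remaining days: (166 − 146) × €28,280 = €565,600
Accrued per-day damages: €1,331,520 + €565,600 = €1,897,120
Less partial-performance credit: €1,897,120 − €58,150 = €1,838,970
Cap: 8% of €5,602,000 = €448,160
Cap at €448,160: €1,838,970 exceeds the cap → €448,160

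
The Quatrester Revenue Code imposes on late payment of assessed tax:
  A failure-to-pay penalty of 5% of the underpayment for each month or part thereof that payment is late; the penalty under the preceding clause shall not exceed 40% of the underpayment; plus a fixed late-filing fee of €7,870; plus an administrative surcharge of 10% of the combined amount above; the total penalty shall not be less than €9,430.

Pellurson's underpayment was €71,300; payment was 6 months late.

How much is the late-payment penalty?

€32,186

Accrued rate: 5% × 6 = 30%, capped at 40% → 30%
Failure-to-pay penalty: 30% of €71,300 = €21,390
Penalty before surcharge: €21,390 + €7,870 = €29,260
Administrative surcharge: 10% of €29,260 = €2,926
Total penalty: €29,260 + €2,926 = €32,186
Minimum €9,430: €32,186 meets the minimum, no increase.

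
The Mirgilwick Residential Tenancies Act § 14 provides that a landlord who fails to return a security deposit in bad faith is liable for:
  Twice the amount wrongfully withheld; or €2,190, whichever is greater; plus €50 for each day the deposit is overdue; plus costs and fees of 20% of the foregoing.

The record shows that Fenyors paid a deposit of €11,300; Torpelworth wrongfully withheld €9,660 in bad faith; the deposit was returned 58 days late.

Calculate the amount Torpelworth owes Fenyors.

Doubled: 2 × €9,660 = €19,320
Minimum €2,190: €19,320 meets the minimum, no increase.
Late-return penalty: 58 × €50 = €2,900
Damages plus late penalty: €19,320 + €2,900 = €22,220
Costs and fees: 20% of €22,220 = €4,444
Total recovery: €22,220 + €4,444 = €26,664

Recovery: €26,664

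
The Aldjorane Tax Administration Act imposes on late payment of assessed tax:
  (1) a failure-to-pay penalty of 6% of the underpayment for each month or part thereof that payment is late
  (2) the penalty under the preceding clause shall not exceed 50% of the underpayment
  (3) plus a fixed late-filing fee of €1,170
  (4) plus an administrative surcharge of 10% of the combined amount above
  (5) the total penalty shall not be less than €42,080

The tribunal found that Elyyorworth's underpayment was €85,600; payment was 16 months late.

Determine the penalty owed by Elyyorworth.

Accrued rate: 6% × 16 = 96%, capped at 50% → 50%
Failure-to-pay penalty: 50% of €85,600 = €42,800
Penalty before surcharge: €42,800 + €1,170 = €43,970
Administrative surcharge: 10% of €43,970 = €4,397
Total penalty: €43,970 + €4,397 = €48,367
Minimum €42,080: €48,367 meets the minimum, no increase.

€48,367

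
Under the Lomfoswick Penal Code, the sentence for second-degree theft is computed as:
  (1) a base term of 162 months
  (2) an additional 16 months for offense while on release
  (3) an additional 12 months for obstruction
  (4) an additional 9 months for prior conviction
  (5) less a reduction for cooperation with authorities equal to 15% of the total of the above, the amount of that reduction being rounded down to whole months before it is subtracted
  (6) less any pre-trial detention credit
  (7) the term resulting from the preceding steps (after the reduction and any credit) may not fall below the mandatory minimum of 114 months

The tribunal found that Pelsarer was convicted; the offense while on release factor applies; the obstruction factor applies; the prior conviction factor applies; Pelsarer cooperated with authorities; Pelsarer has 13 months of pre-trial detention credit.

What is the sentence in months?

Offense while on release enhancement: +16 months
Obstruction enhancement: +12 months
Prior conviction enhancement: +9 months
Adjusted term: 162 months + 16 months + 12 months + 9 months = 199 months
Cooperation with authorities reduction: 15% of 199 months = 29 months (rounded down)
After reduction: 199 − 29 = 170 months
Less pre-trial detention credit: 170 months − 13 months = 157 months
Minimum 114 months: 157 months meets the minimum, no increase.

157 months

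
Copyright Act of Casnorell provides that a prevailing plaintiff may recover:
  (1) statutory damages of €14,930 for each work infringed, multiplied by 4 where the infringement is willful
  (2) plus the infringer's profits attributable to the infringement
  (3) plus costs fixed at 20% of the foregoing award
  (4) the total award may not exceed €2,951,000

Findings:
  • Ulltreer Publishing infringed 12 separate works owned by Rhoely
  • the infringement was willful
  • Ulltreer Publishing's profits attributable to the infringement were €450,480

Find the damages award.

Statutory damages: 12 × €14,930 = €179,160
Multiplied by 4: 4 × €179,160 = €716,640
Combined award: €716,640 + €450,480 = €1,167,120
Costs: 20% of €1,167,120 = €233,424
Award plus costs: €1,167,120 + €233,424 = €1,400,544
Cap at €2,951,000: €1,400,544 is within the cap, no reduction.

€1,400,544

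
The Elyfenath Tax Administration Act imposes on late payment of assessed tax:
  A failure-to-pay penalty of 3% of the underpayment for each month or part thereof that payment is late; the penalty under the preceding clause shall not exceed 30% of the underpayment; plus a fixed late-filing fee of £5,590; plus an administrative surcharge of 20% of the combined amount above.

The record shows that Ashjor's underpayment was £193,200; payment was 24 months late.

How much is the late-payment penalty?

Penalty: £76,260

Accrued rate: 3% × 24 = 72%, capped at 30% → 30%
Failure-to-pay penalty: 30% of £193,200 = £57,960
Penalty before surcharge: £57,960 + £5,590 = £63,550
Administrative surcharge: 20% of £63,550 = £12,710
Total penalty: £63,550 + £12,710 = £76,260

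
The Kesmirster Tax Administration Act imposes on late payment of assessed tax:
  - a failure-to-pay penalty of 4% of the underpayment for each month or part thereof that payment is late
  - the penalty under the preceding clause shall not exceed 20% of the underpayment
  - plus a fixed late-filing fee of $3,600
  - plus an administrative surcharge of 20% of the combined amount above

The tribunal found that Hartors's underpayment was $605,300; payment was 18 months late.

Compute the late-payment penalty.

Accrued rate: 4% × 18 = 72%, capped at 20% → 20%
Failure-to-pay penalty: 20% of $605,300 = $121,060
Penalty before surcharge: $121,060 + $3,600 = $124,660
Administrative surcharge: 20% of $124,660 = $24,932
Total penalty: $124,660 + $24,932 = $149,592

$149,592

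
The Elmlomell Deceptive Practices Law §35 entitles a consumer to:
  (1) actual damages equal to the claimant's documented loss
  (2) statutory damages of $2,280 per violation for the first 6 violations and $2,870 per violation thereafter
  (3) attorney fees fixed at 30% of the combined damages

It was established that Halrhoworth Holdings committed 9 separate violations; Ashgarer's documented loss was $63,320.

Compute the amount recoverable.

First 6 violations: 6 × $2,280 = $13,680
Remaining violations: (9 − 6) × $2,870 = $8,610
Statutory damages: $13,680 + $8,610 = $22,290
Combined damages: $63,320 + $22,290 = $85,610
Attorney fees: 30% of $85,610 = $25,683
Total recovery: $85,610 + $25,683 = $111,293

Total recovery: $111,293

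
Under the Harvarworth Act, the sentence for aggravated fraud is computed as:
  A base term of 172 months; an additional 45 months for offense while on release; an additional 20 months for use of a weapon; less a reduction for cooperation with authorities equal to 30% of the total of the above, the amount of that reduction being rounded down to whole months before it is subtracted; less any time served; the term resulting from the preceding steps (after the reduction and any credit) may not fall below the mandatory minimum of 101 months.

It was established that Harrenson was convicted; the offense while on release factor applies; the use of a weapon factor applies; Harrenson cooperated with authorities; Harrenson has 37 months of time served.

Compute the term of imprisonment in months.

Offense while on release enhancement: +45 months
Use of a weapon enhancement: +20 months
Adjusted term: 172 months + 45 months + 20 months = 237 months
Cooperation with authorities reduction: 30% of 237 months = 71 months (rounded down)
After reduction: 237 − 71 = 166 months
Less time served: 166 months − 37 months = 129 months
Minimum 101 months: 129 months meets the minimum, no increase.

129 months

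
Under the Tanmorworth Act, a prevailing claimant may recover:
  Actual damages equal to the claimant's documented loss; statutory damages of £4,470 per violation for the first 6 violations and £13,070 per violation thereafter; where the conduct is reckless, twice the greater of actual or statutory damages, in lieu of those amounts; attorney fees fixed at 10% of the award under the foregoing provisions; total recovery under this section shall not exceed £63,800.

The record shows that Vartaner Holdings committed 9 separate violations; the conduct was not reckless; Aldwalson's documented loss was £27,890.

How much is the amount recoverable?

Total recovery: £63,800

First 6 violations: 6 × £4,470 = £26,820
Remaining violations: (9 − 6) × £13,070 = £39,210
Statutory damages: £26,820 + £39,210 = £66,030
Conduct not reckless: the in-lieu enhancement does not apply.
Actual plus statutory damages: £27,890 + £66,030 = £93,920
Attorney fees: 10% of £93,920 = £9,392
Total before cap: £93,920 + £9,392 = £103,312
Cap at £63,800: £103,312 exceeds the cap → £63,800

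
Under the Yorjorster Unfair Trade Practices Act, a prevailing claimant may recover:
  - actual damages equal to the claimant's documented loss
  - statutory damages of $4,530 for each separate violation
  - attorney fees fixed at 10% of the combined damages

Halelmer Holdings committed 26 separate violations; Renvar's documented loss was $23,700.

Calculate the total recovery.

$155,628

Statutory damages: 26 × $4,530 = $117,780
Combined damages: $23,700 + $117,780 = $141,480
Attorney fees: 10% of $141,480 = $14,148
Total recovery: $141,480 + $14,148 = $155,628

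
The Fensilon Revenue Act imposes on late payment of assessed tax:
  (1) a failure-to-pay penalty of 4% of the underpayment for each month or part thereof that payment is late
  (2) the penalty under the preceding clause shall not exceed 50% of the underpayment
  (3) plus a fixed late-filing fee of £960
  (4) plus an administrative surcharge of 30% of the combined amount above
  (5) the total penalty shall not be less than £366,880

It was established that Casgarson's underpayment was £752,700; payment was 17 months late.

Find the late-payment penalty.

Accrued rate: 4% × 17 = 68%, capped at 50% → 50%
Failure-to-pay penalty: 50% of £752,700 = £376,350
Penalty before surcharge: £376,350 + £960 = £377,310
Administrative surcharge: 30% of £377,310 = £113,193
Total penalty: £377,310 + £113,193 = £490,503
Minimum £366,880: £490,503 meets the minimum, no increase.

£490,503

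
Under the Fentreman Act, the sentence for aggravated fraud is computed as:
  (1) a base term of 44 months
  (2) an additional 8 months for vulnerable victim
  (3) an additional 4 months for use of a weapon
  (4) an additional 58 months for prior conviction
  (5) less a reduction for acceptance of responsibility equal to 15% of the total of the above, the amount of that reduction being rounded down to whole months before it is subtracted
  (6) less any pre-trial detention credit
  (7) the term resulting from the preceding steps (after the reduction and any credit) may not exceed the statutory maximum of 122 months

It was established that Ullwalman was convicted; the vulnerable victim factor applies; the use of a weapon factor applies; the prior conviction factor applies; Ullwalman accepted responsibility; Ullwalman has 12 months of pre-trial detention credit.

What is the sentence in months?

85 months

Vulnerable victim enhancement: +8 months
Use of a weapon enhancement: +4 months
Prior conviction enhancement: +58 months
Adjusted term: 44 months + 8 months + 4 months + 58 months = 114 months
Acceptance of responsibility reduction: 15% of 114 months = 17 months (rounded down)
After reduction: 114 − 17 = 97 months
Less pre-trial detention credit: 97 months − 12 months = 85 months
Cap at 122 months: 85 months is within the cap, no reduction.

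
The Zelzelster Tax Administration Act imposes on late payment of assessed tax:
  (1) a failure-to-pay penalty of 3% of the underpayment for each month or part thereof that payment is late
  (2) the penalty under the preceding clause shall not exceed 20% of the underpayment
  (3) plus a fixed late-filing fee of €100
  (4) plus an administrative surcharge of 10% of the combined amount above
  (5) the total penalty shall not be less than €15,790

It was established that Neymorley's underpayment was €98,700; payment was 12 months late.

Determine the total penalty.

€21,824

Accrued rate: 3% × 12 = 36%, capped at 20% → 20%
Failure-to-pay penalty: 20% of €98,700 = €19,740
Penalty before surcharge: €19,740 + €100 = €19,840
Administrative surcharge: 10% of €19,840 = €1,984
Total penalty: €19,840 + €1,984 = €21,824
Minimum €15,790: €21,824 meets the minimum, no increase.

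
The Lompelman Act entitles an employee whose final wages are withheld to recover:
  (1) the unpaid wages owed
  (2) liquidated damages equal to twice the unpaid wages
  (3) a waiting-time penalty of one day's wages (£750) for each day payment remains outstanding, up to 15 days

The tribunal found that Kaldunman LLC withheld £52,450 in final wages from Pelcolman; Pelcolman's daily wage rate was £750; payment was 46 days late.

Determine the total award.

Total award: £168,600

Doubled: 2 × £52,450 = £104,900
Penalty days: min(46, 15) = 15
Waiting-time penalty: 15 × £750 = £11,250
Total award: £52,450 + £104,900 + £11,250 = £168,600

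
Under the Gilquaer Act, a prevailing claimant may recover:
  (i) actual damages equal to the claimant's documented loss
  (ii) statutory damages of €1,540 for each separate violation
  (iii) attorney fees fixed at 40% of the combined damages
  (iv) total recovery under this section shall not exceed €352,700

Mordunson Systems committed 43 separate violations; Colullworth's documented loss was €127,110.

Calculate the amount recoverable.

Statutory damages: 43 × €1,540 = €66,220
Combined damages: €127,110 + €66,220 = €193,330
Attorney fees: 40% of €193,330 = €77,332
Total before cap: €193,330 + €77,332 = €270,662
Cap at €352,700: €270,662 is within the cap, no reduction.

€270,662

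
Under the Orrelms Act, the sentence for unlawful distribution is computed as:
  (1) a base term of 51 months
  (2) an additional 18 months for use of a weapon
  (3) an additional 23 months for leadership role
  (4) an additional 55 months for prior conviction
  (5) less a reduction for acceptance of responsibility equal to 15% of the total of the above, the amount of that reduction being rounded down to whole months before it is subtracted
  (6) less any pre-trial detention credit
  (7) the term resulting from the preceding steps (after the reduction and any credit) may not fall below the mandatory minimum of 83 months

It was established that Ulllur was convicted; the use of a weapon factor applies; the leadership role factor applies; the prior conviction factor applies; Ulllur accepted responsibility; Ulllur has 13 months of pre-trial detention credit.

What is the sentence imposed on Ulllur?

Use of a weapon enhancement: +18 months
Leadership role enhancement: +23 months
Prior conviction enhancement: +55 months
Adjusted term: 51 months + 18 months + 23 months + 55 months = 147 months
Acceptance of responsibility reduction: 15% of 147 months = 22 months (rounded down)
After reduction: 147 − 22 = 125 months
Less pre-trial detention credit: 125 months − 13 months = 112 months
Minimum 83 months: 112 months meets the minimum, no increase.

112 months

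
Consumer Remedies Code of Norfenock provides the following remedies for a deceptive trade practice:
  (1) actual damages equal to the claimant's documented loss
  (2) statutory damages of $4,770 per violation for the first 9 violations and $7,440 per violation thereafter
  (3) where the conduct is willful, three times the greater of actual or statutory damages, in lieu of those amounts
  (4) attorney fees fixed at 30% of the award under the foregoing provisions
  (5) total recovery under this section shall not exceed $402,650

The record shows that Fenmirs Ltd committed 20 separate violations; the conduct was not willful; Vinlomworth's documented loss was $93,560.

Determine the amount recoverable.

First 9 violations: 9 × $4,770 = $42,930
Remaining violations: (20 − 9) × $7,440 = $81,840
Statutory damages: $42,930 + $81,840 = $124,770
Conduct not willful: the in-lieu enhancement does not apply.
Actual plus statutory damages: $93,560 + $124,770 = $218,330
Attorney fees: 30% of $218,330 = $65,499
Total before cap: $218,330 + $65,499 = $283,829
Cap at $402,650: $283,829 is within the cap, no reduction.

$283,829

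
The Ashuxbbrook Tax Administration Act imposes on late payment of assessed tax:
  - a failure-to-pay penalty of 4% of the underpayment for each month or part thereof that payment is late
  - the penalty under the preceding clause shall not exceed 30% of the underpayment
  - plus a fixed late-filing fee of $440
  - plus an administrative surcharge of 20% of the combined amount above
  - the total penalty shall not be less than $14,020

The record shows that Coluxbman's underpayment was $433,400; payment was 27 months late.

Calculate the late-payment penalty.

$156,552

Accrued rate: 4% × 27 = 108%, capped at 30% → 30%
Failure-to-pay penalty: 30% of $433,400 = $130,020
Penalty before surcharge: $130,020 + $440 = $130,460
Administrative surcharge: 20% of $130,460 = $26,092
Total penalty: $130,460 + $26,092 = $156,552
Minimum $14,020: $156,552 meets the minimum, no increase.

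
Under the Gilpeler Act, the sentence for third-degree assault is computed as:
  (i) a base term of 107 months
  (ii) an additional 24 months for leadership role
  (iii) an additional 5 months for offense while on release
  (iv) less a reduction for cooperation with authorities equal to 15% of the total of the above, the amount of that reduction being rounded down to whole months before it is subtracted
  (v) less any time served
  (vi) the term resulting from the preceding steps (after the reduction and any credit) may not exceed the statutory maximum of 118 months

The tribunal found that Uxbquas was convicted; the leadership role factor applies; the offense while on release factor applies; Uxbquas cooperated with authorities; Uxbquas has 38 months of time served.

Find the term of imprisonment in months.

Leadership role enhancement: +24 months
Offense while on release enhancement: +5 months
Adjusted term: 107 months + 24 months + 5 months = 136 months
Cooperation with authorities reduction: 15% of 136 months = 20 months (rounded down)
After reduction: 136 − 20 = 116 months
Less time served: 116 months − 38 months = 78 months
Cap at 118 months: 78 months is within the cap, no reduction.

78 months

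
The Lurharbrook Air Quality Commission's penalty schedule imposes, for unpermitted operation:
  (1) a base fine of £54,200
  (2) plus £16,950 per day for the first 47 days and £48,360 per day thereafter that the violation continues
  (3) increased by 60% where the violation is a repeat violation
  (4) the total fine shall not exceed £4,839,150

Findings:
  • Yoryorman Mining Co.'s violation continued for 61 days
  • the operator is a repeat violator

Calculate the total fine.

First 47 days: 47 × £16,950 = £796,650
Remaining days: (61 − 47) × £48,360 = £677,040
Per-day component: £796,650 + £677,040 = £1,473,690
Base plus per-day: £54,200 + £1,473,690 = £1,527,890
Enhancement: 60% of £1,527,890 = £916,734
Enhanced fine: £1,527,890 + £916,734 = £2,444,624
Cap at £4,839,150: £2,444,624 is within the cap, no reduction.

£2,444,624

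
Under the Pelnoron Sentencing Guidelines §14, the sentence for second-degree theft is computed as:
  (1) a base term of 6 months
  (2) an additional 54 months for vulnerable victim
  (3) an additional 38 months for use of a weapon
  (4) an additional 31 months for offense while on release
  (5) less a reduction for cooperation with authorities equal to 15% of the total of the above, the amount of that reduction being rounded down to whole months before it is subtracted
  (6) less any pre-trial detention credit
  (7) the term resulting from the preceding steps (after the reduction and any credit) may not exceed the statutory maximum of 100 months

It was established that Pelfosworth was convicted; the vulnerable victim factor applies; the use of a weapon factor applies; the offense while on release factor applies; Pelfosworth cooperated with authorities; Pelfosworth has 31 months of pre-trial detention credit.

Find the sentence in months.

79 months

Vulnerable victim enhancement: +54 months
Use of a weapon enhancement: +38 months
Offense while on release enhancement: +31 months
Adjusted term: 6 months + 54 months + 38 months + 31 months = 129 months
Cooperation with authorities reduction: 15% of 129 months = 19 months (rounded down)
After reduction: 129 − 19 = 110 months
Less pre-trial detention credit: 110 months − 31 months = 79 months
Cap at 100 months: 79 months is within the cap, no reduction.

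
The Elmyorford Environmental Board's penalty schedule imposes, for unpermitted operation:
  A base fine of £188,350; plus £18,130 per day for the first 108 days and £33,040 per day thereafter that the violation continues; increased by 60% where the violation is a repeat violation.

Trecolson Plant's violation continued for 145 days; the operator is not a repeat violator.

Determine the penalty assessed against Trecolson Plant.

First 108 days: 108 × £18,130 = £1,958,040
Remaining days: (145 − 108) × £33,040 = £1,222,480
Per-day component: £1,958,040 + £1,222,480 = £3,180,520
Base plus per-day: £188,350 + £3,180,520 = £3,368,870
The operator is not a repeat violator: no 60% increase.

£3,368,870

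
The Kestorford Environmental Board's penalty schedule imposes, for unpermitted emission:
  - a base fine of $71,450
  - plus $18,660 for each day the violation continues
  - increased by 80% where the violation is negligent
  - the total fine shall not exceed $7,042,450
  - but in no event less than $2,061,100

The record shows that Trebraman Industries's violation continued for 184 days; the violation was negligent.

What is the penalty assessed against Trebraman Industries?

Civil penalty: $6,308,802

Per-day component: 184 × $18,660 = $3,433,440
Base plus per-day: $71,450 + $3,433,440 = $3,504,890
Enhancement: 80% of $3,504,890 = $2,803,912
Enhanced fine: $3,504,890 + $2,803,912 = $6,308,802
Cap at $7,042,450: $6,308,802 is within the cap, no reduction.
Minimum $2,061,100: $6,308,802 meets the minimum, no increase.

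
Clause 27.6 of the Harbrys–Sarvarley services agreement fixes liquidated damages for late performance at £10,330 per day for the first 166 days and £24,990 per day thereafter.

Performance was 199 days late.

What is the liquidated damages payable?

First 166 days: 166 × £10,330 = £1,714,780
Remaining days: (199 − 166) × £24,990 = £824,670
Accrued per-day damages: £1,714,780 + £824,670 = £2,539,450

Liquidated damages: £2,539,450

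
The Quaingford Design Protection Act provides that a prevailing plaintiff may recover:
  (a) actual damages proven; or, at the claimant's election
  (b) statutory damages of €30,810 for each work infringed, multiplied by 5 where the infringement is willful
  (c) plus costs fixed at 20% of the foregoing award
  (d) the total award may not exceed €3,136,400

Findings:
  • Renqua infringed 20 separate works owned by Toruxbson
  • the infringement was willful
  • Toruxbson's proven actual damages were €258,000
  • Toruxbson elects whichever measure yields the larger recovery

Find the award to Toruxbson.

€3,136,400

Statutory damages: 20 × €30,810 = €616,200
Multiplied by 5: 5 × €616,200 = €3,081,000
Greater of actual damages (€258,000) or enhanced statutory damages (€3,081,000): €3,081,000
Costs: 20% of €3,081,000 = €616,200
Award plus costs: €3,081,000 + €616,200 = €3,697,200
Cap at €3,136,400: €3,697,200 exceeds the cap → €3,136,400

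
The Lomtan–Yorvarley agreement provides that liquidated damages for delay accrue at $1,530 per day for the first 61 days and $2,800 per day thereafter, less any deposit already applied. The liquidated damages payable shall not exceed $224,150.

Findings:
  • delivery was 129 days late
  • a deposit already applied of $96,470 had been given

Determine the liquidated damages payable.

First 61 days: 61 × $1,530 = $93,330
Remaining days: (129 − 61) × $2,800 = $190,400
Accrued per-day damages: $93,330 + $190,400 = $283,730
Less deposit already applied: $283,730 − $96,470 = $187,260
Cap at $224,150: $187,260 is within the cap, no reduction.

$187,260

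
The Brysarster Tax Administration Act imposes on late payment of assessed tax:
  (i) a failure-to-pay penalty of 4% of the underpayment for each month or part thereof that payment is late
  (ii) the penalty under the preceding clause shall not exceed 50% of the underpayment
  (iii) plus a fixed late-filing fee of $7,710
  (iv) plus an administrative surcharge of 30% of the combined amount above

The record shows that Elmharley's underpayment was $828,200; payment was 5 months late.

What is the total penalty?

Penalty: $225,355

Accrued rate: 4% × 5 = 20%, capped at 50% → 20%
Failure-to-pay penalty: 20% of $828,200 = $165,640
Penalty before surcharge: $165,640 + $7,710 = $173,350
Administrative surcharge: 30% of $173,350 = $52,005
Total penalty: $173,350 + $52,005 = $225,355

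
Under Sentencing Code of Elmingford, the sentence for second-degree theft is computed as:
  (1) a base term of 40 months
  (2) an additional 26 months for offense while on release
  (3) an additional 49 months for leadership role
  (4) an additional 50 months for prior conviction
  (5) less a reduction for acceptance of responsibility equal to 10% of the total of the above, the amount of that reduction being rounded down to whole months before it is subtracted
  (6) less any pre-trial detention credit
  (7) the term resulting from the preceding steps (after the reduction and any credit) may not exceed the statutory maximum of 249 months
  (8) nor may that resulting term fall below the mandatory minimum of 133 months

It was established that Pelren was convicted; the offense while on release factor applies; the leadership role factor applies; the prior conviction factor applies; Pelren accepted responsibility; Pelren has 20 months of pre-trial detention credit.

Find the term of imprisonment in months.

133 months

Offense while on release enhancement: +26 months
Leadership role enhancement: +49 months
Prior conviction enhancement: +50 months
Adjusted term: 40 months + 26 months + 49 months + 50 months = 165 months
Acceptance of responsibility reduction: 10% of 165 months = 16 months (rounded down)
After reduction: 165 − 16 = 149 months
Less pre-trial detention credit: 149 months − 20 months = 129 months
Cap at 249 months: 129 months is within the cap, no reduction.
Minimum 133 months: 129 months is below the minimum → 133 months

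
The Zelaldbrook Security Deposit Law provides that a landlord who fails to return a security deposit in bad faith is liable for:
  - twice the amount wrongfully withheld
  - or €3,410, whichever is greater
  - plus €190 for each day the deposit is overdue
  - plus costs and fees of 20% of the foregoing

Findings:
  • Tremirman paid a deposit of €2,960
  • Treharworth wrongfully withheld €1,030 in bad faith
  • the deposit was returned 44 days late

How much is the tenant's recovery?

€14,124

Doubled: 2 × €1,030 = €2,060
Minimum €3,410: €2,060 is below the minimum → €3,410
Late-return penalty: 44 × €190 = €8,360
Damages plus late penalty: €3,410 + €8,360 = €11,770
Costs and fees: 20% of €11,770 = €2,354
Total recovery: €11,770 + €2,354 = €14,124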